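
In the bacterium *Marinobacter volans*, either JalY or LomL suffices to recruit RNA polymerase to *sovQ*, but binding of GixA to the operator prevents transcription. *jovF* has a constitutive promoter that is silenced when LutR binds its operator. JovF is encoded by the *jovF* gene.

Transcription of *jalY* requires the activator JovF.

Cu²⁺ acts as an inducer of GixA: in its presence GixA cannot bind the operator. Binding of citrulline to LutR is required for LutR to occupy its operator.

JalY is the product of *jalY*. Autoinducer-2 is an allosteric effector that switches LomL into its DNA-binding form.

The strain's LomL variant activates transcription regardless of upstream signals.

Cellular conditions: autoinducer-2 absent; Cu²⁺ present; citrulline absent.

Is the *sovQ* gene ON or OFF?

ON

Citrulline is absent, so LutR is inactive.
With no repressor bound, *jovF* is transcribed.
So JovF is produced and active.
No repressor is bound and JovF is active, so *jalY* is transcribed.
So JalY is produced and active.
LomL is constitutively active in this strain.
Cu²⁺ is present, so GixA is inactive.
Activator JalY is present, so *sovQ* is transcribed.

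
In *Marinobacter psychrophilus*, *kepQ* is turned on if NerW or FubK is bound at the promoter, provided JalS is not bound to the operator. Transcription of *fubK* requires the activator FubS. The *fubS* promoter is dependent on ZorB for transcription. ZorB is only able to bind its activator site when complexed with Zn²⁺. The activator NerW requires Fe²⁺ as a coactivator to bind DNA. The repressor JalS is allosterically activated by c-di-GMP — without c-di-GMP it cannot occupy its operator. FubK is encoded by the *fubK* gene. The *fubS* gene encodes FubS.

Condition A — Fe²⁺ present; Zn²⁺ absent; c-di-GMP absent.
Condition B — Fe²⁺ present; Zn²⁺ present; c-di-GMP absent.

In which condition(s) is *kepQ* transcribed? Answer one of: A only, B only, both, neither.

both

Condition A:
Fe²⁺ is present, so NerW is active.
Zn²⁺ is absent, so ZorB is inactive.
Required activator ZorB is absent, so *fubS* is not transcribed.
So FubS is not produced.
Required activator FubS is absent, so *fubK* is not transcribed.
So FubK is not produced.
c-di-GMP is absent, so JalS is inactive.
Activator NerW is present, so *kepQ* is transcribed.
→ *kepQ* is ON in A.
Condition B:
Fe²⁺ is present, so NerW is active.
Zn²⁺ is present, so ZorB is active.
No repressor is bound and ZorB is active, so *fubS* is transcribed.
So FubS is produced and active.
No repressor is bound and FubS is active, so *fubK* is transcribed.
So FubK is produced and active.
c-di-GMP is absent, so JalS is inactive.
Activator NerW is present, so *kepQ* is transcribed.
→ *kepQ* is ON in B.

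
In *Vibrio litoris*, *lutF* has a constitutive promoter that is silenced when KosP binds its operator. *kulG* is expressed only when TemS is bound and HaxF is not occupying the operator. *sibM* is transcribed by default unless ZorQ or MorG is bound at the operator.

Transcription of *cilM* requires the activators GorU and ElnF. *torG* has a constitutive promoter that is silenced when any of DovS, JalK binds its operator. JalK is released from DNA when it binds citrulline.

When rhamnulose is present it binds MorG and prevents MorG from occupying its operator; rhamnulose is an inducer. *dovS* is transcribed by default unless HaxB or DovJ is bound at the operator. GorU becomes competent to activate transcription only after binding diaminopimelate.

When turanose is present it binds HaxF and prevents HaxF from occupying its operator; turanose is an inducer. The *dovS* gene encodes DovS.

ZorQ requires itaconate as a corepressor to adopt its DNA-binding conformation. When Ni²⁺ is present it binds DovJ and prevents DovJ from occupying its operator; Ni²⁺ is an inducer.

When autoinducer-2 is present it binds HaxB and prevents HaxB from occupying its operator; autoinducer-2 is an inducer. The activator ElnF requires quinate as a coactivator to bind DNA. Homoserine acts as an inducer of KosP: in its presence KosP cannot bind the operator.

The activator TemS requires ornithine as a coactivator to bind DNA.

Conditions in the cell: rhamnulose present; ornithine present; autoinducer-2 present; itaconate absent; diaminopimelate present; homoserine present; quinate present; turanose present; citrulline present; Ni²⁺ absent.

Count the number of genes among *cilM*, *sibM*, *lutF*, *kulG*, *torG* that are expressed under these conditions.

Diaminopimelate is present, so GorU is active.
Quinate is present, so ElnF is active.
No repressor is bound and GorU and ElnF are active, so *cilM* is transcribed.
→ *cilM* is ON.
Itaconate is absent, so ZorQ is inactive.
Rhamnulose is present, so MorG is inactive.
With no repressor bound, *sibM* is transcribed.
→ *sibM* is ON.
Homoserine is present, so KosP is inactive.
With no repressor bound, *lutF* is transcribed.
→ *lutF* is ON.
Turanose is present, so HaxF is inactive.
Ornithine is present, so TemS is active.
No repressor is bound and TemS is active, so *kulG* is transcribed.
→ *kulG* is ON.
Autoinducer-2 is present, so HaxB is inactive.
Ni²⁺ is absent, so DovJ is active.
With repressor DovJ bound, *dovS* is not transcribed.
So DovS is not produced.
Citrulline is present, so JalK is inactive.
With no repressor bound, *torG* is transcribed.
→ *torG* is ON.
5 of the 5 genes are transcribed.

5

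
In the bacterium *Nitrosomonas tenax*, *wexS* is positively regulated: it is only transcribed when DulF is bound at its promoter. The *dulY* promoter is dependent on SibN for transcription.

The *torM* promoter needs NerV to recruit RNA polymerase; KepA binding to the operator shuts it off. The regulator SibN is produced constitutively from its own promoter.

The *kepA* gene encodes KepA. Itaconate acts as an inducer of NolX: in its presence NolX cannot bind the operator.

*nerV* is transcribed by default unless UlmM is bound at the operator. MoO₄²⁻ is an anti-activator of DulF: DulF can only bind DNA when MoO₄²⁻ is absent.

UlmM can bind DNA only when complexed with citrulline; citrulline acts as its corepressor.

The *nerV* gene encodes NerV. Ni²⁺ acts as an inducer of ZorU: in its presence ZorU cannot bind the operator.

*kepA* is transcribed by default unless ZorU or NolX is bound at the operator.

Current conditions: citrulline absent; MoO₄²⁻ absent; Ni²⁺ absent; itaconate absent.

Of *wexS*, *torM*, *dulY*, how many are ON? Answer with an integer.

3

MoO₄²⁻ is absent, so DulF is active.
No repressor is bound and DulF is active, so *wexS* is transcribed.
→ *wexS* is ON.
Ni²⁺ is absent, so ZorU is active.
Itaconate is absent, so NolX is active.
With repressor ZorU bound, *kepA* is not transcribed.
So KepA is not produced.
Citrulline is absent, so UlmM is inactive.
With no repressor bound, *nerV* is transcribed.
So NerV is produced and active.
No repressor is bound and NerV is active, so *torM* is transcribed.
→ *torM* is ON.
SibN is produced constitutively and is active.
No repressor is bound and SibN is active, so *dulY* is transcribed.
→ *dulY* is ON.
3 of the 3 genes are transcribed.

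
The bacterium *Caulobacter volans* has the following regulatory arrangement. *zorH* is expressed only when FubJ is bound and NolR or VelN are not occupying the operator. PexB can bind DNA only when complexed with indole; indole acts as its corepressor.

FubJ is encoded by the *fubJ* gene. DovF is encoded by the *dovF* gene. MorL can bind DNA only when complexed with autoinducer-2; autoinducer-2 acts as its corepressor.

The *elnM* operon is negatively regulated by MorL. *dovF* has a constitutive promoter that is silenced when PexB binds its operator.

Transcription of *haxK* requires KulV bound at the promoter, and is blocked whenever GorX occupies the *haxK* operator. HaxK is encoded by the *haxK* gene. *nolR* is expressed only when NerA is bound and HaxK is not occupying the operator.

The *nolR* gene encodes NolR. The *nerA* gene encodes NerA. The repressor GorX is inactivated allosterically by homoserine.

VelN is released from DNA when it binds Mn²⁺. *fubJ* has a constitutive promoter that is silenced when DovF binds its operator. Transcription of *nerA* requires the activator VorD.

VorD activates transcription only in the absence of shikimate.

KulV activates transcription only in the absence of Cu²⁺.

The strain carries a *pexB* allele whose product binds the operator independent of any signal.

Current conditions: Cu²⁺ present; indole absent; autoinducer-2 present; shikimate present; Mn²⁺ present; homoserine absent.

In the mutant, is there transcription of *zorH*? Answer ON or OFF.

PexB is constitutively active in this strain.
With repressor PexB bound, *dovF* is not transcribed.
So DovF is not produced.
With no repressor bound, *fubJ* is transcribed.
So FubJ is produced and active.
Shikimate is present, so VorD is inactive.
Required activator VorD is absent, so *nerA* is not transcribed.
So NerA is not produced.
Homoserine is absent, so GorX is active.
Cu²⁺ is present, so KulV is inactive.
With repressor GorX bound, *haxK* is not transcribed.
So HaxK is not produced.
Required activator NerA is absent, so *nolR* is not transcribed.
So NolR is not produced.
Mn²⁺ is present, so VelN is inactive.
No repressor is bound and FubJ is active, so *zorH* is transcribed.

ON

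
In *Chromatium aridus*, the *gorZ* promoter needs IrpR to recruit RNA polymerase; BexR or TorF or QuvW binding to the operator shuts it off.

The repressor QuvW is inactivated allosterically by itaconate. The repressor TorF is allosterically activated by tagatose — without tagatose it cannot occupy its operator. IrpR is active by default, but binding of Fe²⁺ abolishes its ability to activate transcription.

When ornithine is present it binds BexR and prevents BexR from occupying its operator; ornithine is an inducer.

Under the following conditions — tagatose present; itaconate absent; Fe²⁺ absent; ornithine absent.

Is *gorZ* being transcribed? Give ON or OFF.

OFF

Ornithine is absent, so BexR is active.
Tagatose is present, so TorF is active.
Itaconate is absent, so QuvW is active.
Fe²⁺ is absent, so IrpR is active.
With repressor BexR bound, *gorZ* is not transcribed.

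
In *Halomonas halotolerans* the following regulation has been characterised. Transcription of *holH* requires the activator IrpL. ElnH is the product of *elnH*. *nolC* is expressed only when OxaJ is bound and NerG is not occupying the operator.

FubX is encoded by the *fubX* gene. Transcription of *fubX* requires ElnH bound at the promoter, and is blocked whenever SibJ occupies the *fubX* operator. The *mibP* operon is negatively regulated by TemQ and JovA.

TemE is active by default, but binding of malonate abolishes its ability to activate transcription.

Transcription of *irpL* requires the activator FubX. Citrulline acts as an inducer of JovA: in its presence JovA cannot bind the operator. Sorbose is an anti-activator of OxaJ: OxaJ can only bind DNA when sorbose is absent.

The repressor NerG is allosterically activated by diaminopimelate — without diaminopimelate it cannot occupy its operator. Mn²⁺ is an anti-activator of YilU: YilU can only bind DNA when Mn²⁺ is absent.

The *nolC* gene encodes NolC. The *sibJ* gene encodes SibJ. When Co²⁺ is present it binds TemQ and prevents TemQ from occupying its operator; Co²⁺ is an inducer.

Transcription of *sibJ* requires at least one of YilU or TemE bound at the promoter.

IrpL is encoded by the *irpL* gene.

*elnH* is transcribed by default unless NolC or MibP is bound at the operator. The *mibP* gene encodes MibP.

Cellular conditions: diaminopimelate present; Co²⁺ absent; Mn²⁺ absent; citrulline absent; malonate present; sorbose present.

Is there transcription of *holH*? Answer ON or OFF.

Diaminopimelate is present, so NerG is active.
Sorbose is present, so OxaJ is inactive.
With repressor NerG bound, *nolC* is not transcribed.
So NolC is not produced.
Co²⁺ is absent, so TemQ is active.
Citrulline is absent, so JovA is active.
With repressor TemQ bound, *mibP* is not transcribed.
So MibP is not produced.
With no repressor bound, *elnH* is transcribed.
So ElnH is produced and active.
Mn²⁺ is absent, so YilU is active.
Malonate is present, so TemE is inactive.
Activator YilU is present, so *sibJ* is transcribed.
So SibJ is produced and active.
With repressor SibJ bound, *fubX* is not transcribed.
So FubX is not produced.
Required activator FubX is absent, so *irpL* is not transcribed.
So IrpL is not produced.
Required activator IrpL is absent, so *holH* is not transcribed.

OFF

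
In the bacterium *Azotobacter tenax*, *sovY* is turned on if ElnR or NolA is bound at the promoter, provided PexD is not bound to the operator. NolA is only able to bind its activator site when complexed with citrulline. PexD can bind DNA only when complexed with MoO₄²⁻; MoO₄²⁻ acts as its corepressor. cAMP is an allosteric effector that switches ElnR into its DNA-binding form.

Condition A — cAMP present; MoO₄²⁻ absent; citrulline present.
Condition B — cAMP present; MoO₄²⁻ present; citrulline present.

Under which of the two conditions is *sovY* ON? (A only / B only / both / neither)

Condition A:
cAMP is present, so ElnR is active.
MoO₄²⁻ is absent, so PexD is inactive.
Citrulline is present, so NolA is active.
Activator ElnR is present, so *sovY* is transcribed.
→ *sovY* is ON in A.
Condition B:
cAMP is present, so ElnR is active.
MoO₄²⁻ is present, so PexD is active.
Citrulline is present, so NolA is active.
With repressor PexD bound, *sovY* is not transcribed.
→ *sovY* is OFF in B.

A only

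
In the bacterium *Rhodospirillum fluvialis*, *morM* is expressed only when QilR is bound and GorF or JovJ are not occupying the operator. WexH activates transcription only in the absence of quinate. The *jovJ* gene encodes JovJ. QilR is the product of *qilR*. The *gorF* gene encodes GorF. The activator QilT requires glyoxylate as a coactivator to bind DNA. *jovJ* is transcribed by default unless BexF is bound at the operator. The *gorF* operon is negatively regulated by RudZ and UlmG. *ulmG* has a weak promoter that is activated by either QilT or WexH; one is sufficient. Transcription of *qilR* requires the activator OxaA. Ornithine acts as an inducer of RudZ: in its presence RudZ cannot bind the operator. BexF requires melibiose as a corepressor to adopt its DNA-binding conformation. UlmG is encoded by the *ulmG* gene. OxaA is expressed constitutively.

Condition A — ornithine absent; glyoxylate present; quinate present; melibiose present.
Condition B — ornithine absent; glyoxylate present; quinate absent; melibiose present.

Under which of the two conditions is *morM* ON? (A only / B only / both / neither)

both

Condition A:
Ornithine is absent, so RudZ is active.
Glyoxylate is present, so QilT is active.
Quinate is present, so WexH is inactive.
Activator QilT is present, so *ulmG* is transcribed.
So UlmG is produced and active.
With repressor RudZ bound, *gorF* is not transcribed.
So GorF is not produced.
Melibiose is present, so BexF is active.
With repressor BexF bound, *jovJ* is not transcribed.
So JovJ is not produced.
OxaA is produced constitutively and is active.
No repressor is bound and OxaA is active, so *qilR* is transcribed.
So QilR is produced and active.
No repressor is bound and QilR is active, so *morM* is transcribed.
→ *morM* is ON in A.
Condition B:
Ornithine is absent, so RudZ is active.
Glyoxylate is present, so QilT is active.
Quinate is absent, so WexH is active.
Activator QilT is present, so *ulmG* is transcribed.
So UlmG is produced and active.
With repressor RudZ bound, *gorF* is not transcribed.
So GorF is not produced.
Melibiose is present, so BexF is active.
With repressor BexF bound, *jovJ* is not transcribed.
So JovJ is not produced.
OxaA is produced constitutively and is active.
No repressor is bound and OxaA is active, so *qilR* is transcribed.
So QilR is produced and active.
No repressor is bound and QilR is active, so *morM* is transcribed.
→ *morM* is ON in B.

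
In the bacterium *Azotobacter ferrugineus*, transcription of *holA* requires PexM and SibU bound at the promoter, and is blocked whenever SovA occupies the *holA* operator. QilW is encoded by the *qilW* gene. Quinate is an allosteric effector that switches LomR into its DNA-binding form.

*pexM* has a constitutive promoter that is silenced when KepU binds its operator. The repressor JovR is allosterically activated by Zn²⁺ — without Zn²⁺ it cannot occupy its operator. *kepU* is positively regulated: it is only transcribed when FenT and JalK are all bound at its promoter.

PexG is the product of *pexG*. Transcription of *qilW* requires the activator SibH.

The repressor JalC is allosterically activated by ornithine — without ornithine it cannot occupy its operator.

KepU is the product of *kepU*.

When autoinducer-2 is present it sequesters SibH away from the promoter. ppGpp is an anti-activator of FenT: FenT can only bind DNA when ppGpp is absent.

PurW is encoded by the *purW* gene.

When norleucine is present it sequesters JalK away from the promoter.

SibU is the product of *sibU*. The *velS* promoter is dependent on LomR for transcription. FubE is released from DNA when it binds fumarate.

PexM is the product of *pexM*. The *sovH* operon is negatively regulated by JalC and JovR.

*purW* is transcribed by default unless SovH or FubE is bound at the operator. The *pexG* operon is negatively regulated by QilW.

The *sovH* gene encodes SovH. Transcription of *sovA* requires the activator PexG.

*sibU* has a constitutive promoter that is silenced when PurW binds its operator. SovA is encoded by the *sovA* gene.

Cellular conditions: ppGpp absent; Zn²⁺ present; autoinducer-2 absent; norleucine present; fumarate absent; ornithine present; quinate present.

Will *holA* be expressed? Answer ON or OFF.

ppGpp is absent, so FenT is active.
Norleucine is present, so JalK is inactive.
Required activator JalK is absent, so *kepU* is not transcribed.
So KepU is not produced.
With no repressor bound, *pexM* is transcribed.
So PexM is produced and active.
Ornithine is present, so JalC is active.
Zn²⁺ is present, so JovR is active.
With repressor JalC bound, *sovH* is not transcribed.
So SovH is not produced.
Fumarate is absent, so FubE is active.
With repressor FubE bound, *purW* is not transcribed.
So PurW is not produced.
With no repressor bound, *sibU* is transcribed.
So SibU is produced and active.
Autoinducer-2 is absent, so SibH is active.
No repressor is bound and SibH is active, so *qilW* is transcribed.
So QilW is produced and active.
With repressor QilW bound, *pexG* is not transcribed.
So PexG is not produced.
Required activator PexG is absent, so *sovA* is not transcribed.
So SovA is not produced.
No repressor is bound and PexM and SibU are active, so *holA* is transcribed.

ON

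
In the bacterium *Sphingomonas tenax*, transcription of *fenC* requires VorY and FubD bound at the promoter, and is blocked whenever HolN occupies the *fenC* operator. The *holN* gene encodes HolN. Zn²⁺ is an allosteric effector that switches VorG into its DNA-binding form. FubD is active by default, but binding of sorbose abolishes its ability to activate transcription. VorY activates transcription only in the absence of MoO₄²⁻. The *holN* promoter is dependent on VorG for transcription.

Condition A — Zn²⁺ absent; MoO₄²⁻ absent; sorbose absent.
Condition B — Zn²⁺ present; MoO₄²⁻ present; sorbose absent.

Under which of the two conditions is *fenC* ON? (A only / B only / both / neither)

Condition A:
Zn²⁺ is absent, so VorG is inactive.
Required activator VorG is absent, so *holN* is not transcribed.
So HolN is not produced.
MoO₄²⁻ is absent, so VorY is active.
Sorbose is absent, so FubD is active.
No repressor is bound and VorY and FubD are active, so *fenC* is transcribed.
→ *fenC* is ON in A.
Condition B:
Zn²⁺ is present, so VorG is active.
No repressor is bound and VorG is active, so *holN* is transcribed.
So HolN is produced and active.
MoO₄²⁻ is present, so VorY is inactive.
Sorbose is absent, so FubD is active.
With repressor HolN bound, *fenC* is not transcribed.
→ *fenC* is OFF in B.

A only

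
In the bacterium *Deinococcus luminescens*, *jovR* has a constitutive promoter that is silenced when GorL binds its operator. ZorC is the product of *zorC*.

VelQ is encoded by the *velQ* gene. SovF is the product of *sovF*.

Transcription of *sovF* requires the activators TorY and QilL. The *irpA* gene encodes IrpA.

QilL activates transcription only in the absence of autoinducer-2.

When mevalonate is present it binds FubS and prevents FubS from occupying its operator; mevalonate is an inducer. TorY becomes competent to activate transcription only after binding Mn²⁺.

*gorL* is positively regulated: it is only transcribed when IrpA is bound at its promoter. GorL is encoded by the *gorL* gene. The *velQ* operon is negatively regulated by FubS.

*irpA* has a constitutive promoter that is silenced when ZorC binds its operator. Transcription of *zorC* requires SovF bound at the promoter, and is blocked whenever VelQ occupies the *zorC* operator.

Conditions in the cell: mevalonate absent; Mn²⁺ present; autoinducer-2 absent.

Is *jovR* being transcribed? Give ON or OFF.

Mevalonate is absent, so FubS is active.
With repressor FubS bound, *velQ* is not transcribed.
So VelQ is not produced.
Mn²⁺ is present, so TorY is active.
Autoinducer-2 is absent, so QilL is active.
No repressor is bound and TorY and QilL are active, so *sovF* is transcribed.
So SovF is produced and active.
No repressor is bound and SovF is active, so *zorC* is transcribed.
So ZorC is produced and active.
With repressor ZorC bound, *irpA* is not transcribed.
So IrpA is not produced.
Required activator IrpA is absent, so *gorL* is not transcribed.
So GorL is not produced.
With no repressor bound, *jovR* is transcribed.

ON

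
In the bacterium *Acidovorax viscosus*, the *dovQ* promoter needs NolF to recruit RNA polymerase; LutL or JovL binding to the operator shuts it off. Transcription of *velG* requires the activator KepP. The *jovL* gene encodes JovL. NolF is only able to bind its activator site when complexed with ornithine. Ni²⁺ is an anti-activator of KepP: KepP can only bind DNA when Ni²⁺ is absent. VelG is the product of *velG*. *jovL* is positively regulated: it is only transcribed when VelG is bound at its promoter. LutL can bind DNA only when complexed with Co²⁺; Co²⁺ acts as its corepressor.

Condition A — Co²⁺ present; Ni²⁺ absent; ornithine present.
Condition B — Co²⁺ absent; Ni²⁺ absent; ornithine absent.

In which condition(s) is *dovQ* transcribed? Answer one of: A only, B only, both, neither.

neither

Condition A:
Co²⁺ is present, so LutL is active.
Ni²⁺ is absent, so KepP is active.
No repressor is bound and KepP is active, so *velG* is transcribed.
So VelG is produced and active.
No repressor is bound and VelG is active, so *jovL* is transcribed.
So JovL is produced and active.
Ornithine is present, so NolF is active.
With repressor LutL bound, *dovQ* is not transcribed.
→ *dovQ* is OFF in A.
Condition B:
Co²⁺ is absent, so LutL is inactive.
Ni²⁺ is absent, so KepP is active.
No repressor is bound and KepP is active, so *velG* is transcribed.
So VelG is produced and active.
No repressor is bound and VelG is active, so *jovL* is transcribed.
So JovL is produced and active.
Ornithine is absent, so NolF is inactive.
With repressor JovL bound, *dovQ* is not transcribed.
→ *dovQ* is OFF in B.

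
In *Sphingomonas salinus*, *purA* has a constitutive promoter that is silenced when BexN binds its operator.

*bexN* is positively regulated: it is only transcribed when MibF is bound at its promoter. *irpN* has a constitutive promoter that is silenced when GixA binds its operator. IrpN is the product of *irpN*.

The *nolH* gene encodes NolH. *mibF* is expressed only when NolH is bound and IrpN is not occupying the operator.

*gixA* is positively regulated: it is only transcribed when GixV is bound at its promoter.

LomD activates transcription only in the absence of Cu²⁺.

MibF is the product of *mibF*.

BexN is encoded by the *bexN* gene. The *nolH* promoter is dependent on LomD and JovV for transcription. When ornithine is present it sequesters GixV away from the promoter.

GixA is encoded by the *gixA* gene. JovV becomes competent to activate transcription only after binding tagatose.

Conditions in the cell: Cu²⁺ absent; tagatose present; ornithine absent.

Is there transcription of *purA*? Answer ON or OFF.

Ornithine is absent, so GixV is active.
No repressor is bound and GixV is active, so *gixA* is transcribed.
So GixA is produced and active.
With repressor GixA bound, *irpN* is not transcribed.
So IrpN is not produced.
Cu²⁺ is absent, so LomD is active.
Tagatose is present, so JovV is active.
No repressor is bound and LomD and JovV are active, so *nolH* is transcribed.
So NolH is produced and active.
No repressor is bound and NolH is active, so *mibF* is transcribed.
So MibF is produced and active.
No repressor is bound and MibF is active, so *bexN* is transcribed.
So BexN is produced and active.
With repressor BexN bound, *purA* is not transcribed.

OFF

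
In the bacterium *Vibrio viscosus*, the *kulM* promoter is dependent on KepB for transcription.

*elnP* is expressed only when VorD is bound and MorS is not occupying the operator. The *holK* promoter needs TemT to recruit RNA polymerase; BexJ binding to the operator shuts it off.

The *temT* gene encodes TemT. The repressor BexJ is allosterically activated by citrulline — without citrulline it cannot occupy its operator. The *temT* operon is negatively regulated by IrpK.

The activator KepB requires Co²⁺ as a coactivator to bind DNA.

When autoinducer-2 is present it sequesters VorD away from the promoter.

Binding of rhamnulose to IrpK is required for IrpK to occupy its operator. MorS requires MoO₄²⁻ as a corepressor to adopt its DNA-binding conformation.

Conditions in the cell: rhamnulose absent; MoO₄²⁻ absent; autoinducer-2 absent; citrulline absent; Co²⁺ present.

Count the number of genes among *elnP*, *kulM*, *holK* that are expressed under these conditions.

3

MoO₄²⁻ is absent, so MorS is inactive.
Autoinducer-2 is absent, so VorD is active.
No repressor is bound and VorD is active, so *elnP* is transcribed.
→ *elnP* is ON.
Co²⁺ is present, so KepB is active.
No repressor is bound and KepB is active, so *kulM* is transcribed.
→ *kulM* is ON.
Rhamnulose is absent, so IrpK is inactive.
With no repressor bound, *temT* is transcribed.
So TemT is produced and active.
Citrulline is absent, so BexJ is inactive.
No repressor is bound and TemT is active, so *holK* is transcribed.
→ *holK* is ON.
3 of the 3 genes are transcribed.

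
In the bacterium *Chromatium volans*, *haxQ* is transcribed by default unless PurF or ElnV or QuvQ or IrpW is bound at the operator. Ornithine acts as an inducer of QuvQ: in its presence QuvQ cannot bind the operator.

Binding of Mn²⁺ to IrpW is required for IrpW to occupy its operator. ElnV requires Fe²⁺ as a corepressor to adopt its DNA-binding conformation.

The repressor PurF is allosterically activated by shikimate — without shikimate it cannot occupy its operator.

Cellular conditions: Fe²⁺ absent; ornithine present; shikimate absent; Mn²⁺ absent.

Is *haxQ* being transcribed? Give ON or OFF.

Shikimate is absent, so PurF is inactive.
Fe²⁺ is absent, so ElnV is inactive.
Ornithine is present, so QuvQ is inactive.
Mn²⁺ is absent, so IrpW is inactive.
With no repressor bound, *haxQ* is transcribed.

ON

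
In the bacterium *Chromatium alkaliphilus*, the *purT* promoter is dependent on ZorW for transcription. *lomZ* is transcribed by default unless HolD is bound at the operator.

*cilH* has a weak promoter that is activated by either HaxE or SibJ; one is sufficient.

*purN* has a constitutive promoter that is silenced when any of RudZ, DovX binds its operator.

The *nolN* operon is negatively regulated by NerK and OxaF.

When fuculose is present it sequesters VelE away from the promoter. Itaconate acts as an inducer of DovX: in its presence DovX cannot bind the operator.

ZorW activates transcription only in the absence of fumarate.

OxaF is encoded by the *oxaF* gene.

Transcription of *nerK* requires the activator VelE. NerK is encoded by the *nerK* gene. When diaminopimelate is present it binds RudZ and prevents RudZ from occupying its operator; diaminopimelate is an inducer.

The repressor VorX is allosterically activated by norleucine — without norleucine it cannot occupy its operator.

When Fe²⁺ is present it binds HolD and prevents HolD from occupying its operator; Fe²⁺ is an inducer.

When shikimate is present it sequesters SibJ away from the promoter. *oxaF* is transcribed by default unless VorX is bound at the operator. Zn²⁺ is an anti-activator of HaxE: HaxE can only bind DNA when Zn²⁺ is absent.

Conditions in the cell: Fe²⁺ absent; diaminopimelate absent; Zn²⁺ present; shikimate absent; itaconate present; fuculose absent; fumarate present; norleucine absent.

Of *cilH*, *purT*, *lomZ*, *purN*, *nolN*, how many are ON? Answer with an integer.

Zn²⁺ is present, so HaxE is inactive.
Shikimate is absent, so SibJ is active.
Activator SibJ is present, so *cilH* is transcribed.
→ *cilH* is ON.
Fumarate is present, so ZorW is inactive.
Required activator ZorW is absent, so *purT* is not transcribed.
→ *purT* is OFF.
Fe²⁺ is absent, so HolD is active.
With repressor HolD bound, *lomZ* is not transcribed.
→ *lomZ* is OFF.
Diaminopimelate is absent, so RudZ is active.
Itaconate is present, so DovX is inactive.
With repressor RudZ bound, *purN* is not transcribed.
→ *purN* is OFF.
Fuculose is absent, so VelE is active.
No repressor is bound and VelE is active, so *nerK* is transcribed.
So NerK is produced and active.
Norleucine is absent, so VorX is inactive.
With no repressor bound, *oxaF* is transcribed.
So OxaF is produced and active.
With repressor NerK bound, *nolN* is not transcribed.
→ *nolN* is OFF.
1 of the 5 genes is transcribed.

1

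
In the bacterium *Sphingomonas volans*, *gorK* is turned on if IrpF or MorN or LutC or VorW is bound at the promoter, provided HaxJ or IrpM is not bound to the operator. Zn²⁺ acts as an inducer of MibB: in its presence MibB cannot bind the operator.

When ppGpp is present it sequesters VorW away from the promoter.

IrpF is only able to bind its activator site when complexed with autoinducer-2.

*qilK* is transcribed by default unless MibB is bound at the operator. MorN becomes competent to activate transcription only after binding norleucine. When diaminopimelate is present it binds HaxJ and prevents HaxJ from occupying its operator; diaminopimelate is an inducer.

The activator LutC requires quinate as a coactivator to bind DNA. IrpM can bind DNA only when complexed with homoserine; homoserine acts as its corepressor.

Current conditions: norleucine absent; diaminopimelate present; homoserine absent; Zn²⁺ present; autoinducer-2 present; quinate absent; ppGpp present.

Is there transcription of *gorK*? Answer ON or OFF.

ON

Autoinducer-2 is present, so IrpF is active.
Diaminopimelate is present, so HaxJ is inactive.
Homoserine is absent, so IrpM is inactive.
Norleucine is absent, so MorN is inactive.
Quinate is absent, so LutC is inactive.
ppGpp is present, so VorW is inactive.
Activator IrpF is present, so *gorK* is transcribed.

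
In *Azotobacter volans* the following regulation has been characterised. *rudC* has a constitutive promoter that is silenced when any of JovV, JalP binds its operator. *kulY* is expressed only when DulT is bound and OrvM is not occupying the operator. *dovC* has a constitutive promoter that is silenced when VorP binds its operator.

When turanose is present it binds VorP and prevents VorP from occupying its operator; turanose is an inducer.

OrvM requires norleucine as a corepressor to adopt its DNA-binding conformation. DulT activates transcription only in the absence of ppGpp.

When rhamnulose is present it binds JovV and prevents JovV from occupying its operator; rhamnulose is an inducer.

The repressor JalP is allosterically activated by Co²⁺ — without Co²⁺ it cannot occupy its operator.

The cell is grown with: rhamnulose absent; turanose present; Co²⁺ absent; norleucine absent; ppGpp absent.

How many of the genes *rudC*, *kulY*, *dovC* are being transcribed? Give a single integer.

Rhamnulose is absent, so JovV is active.
Co²⁺ is absent, so JalP is inactive.
With repressor JovV bound, *rudC* is not transcribed.
→ *rudC* is OFF.
Norleucine is absent, so OrvM is inactive.
ppGpp is absent, so DulT is active.
No repressor is bound and DulT is active, so *kulY* is transcribed.
→ *kulY* is ON.
Turanose is present, so VorP is inactive.
With no repressor bound, *dovC* is transcribed.
→ *dovC* is ON.
2 of the 3 genes are transcribed.

2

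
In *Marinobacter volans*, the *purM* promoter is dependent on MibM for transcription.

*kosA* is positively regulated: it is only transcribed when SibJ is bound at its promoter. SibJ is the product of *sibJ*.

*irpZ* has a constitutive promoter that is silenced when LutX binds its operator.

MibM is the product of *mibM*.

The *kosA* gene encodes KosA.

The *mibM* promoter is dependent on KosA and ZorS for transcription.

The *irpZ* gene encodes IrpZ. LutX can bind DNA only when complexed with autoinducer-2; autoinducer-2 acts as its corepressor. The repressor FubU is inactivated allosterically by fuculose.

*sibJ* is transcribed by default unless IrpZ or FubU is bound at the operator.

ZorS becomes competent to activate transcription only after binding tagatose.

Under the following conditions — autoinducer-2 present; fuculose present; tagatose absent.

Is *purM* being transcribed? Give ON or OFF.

Autoinducer-2 is present, so LutX is active.
With repressor LutX bound, *irpZ* is not transcribed.
So IrpZ is not produced.
Fuculose is present, so FubU is inactive.
With no repressor bound, *sibJ* is transcribed.
So SibJ is produced and active.
No repressor is bound and SibJ is active, so *kosA* is transcribed.
So KosA is produced and active.
Tagatose is absent, so ZorS is inactive.
Required activator ZorS is absent, so *mibM* is not transcribed.
So MibM is not produced.
Required activator MibM is absent, so *purM* is not transcribed.

OFF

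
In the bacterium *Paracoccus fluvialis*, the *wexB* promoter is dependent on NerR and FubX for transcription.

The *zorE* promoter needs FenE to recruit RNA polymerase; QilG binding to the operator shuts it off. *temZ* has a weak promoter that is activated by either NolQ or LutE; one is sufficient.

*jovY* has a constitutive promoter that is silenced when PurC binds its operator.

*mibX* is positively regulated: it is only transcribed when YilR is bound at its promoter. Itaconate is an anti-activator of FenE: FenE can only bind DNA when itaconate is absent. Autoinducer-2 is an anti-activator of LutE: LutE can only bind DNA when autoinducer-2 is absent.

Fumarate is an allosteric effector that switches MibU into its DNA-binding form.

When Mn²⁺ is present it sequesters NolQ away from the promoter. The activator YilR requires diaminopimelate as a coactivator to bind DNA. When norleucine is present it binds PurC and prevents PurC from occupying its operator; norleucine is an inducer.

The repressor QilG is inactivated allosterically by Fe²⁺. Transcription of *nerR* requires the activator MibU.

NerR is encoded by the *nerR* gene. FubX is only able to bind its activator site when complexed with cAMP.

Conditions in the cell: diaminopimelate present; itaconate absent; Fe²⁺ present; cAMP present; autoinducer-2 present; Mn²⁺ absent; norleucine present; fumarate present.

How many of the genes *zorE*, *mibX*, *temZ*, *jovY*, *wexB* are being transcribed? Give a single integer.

5

Itaconate is absent, so FenE is active.
Fe²⁺ is present, so QilG is inactive.
No repressor is bound and FenE is active, so *zorE* is transcribed.
→ *zorE* is ON.
Diaminopimelate is present, so YilR is active.
No repressor is bound and YilR is active, so *mibX* is transcribed.
→ *mibX* is ON.
Mn²⁺ is absent, so NolQ is active.
Autoinducer-2 is present, so LutE is inactive.
Activator NolQ is present, so *temZ* is transcribed.
→ *temZ* is ON.
Norleucine is present, so PurC is inactive.
With no repressor bound, *jovY* is transcribed.
→ *jovY* is ON.
Fumarate is present, so MibU is active.
No repressor is bound and MibU is active, so *nerR* is transcribed.
So NerR is produced and active.
cAMP is present, so FubX is active.
No repressor is bound and NerR and FubX are active, so *wexB* is transcribed.
→ *wexB* is ON.
5 of the 5 genes are transcribed.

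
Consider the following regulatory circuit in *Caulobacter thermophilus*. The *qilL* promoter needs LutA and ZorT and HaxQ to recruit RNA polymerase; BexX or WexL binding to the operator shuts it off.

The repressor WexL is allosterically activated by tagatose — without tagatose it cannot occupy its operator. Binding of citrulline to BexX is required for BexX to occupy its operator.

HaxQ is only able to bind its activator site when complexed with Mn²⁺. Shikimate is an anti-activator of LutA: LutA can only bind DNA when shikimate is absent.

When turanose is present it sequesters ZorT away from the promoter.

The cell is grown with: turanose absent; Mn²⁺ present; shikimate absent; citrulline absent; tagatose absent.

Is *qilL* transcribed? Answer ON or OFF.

Shikimate is absent, so LutA is active.
Citrulline is absent, so BexX is inactive.
Tagatose is absent, so WexL is inactive.
Turanose is absent, so ZorT is active.
Mn²⁺ is present, so HaxQ is active.
No repressor is bound and LutA and ZorT and HaxQ are active, so *qilL* is transcribed.

ON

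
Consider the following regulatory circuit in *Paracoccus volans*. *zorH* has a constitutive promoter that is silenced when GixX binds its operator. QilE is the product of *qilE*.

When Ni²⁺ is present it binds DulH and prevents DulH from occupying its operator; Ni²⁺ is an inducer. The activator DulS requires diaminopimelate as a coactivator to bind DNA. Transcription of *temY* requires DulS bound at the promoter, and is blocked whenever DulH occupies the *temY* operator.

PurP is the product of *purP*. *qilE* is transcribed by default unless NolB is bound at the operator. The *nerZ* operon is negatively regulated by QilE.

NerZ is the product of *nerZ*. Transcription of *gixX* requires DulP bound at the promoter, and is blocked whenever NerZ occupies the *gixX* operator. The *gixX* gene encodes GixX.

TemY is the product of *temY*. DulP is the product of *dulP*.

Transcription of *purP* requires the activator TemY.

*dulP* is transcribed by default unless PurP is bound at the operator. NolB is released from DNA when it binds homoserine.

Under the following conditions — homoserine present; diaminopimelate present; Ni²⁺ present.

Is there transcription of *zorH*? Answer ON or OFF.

ON

Ni²⁺ is present, so DulH is inactive.
Diaminopimelate is present, so DulS is active.
No repressor is bound and DulS is active, so *temY* is transcribed.
So TemY is produced and active.
No repressor is bound and TemY is active, so *purP* is transcribed.
So PurP is produced and active.
With repressor PurP bound, *dulP* is not transcribed.
So DulP is not produced.
Homoserine is present, so NolB is inactive.
With no repressor bound, *qilE* is transcribed.
So QilE is produced and active.
With repressor QilE bound, *nerZ* is not transcribed.
So NerZ is not produced.
Required activator DulP is absent, so *gixX* is not transcribed.
So GixX is not produced.
With no repressor bound, *zorH* is transcribed.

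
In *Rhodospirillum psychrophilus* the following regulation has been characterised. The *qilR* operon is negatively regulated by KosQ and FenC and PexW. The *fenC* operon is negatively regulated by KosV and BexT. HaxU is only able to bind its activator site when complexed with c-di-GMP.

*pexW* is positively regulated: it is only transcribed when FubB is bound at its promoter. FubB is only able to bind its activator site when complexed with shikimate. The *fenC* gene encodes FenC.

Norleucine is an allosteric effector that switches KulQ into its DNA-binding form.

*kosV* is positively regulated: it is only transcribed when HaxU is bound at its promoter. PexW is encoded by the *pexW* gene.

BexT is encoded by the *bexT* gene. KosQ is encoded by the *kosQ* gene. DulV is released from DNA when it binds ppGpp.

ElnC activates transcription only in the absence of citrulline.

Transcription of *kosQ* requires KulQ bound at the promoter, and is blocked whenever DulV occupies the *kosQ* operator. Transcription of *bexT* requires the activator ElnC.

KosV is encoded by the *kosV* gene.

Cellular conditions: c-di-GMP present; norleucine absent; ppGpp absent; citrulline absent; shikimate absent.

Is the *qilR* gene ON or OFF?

ON

ppGpp is absent, so DulV is active.
Norleucine is absent, so KulQ is inactive.
With repressor DulV bound, *kosQ* is not transcribed.
So KosQ is not produced.
c-di-GMP is present, so HaxU is active.
No repressor is bound and HaxU is active, so *kosV* is transcribed.
So KosV is produced and active.
Citrulline is absent, so ElnC is active.
No repressor is bound and ElnC is active, so *bexT* is transcribed.
So BexT is produced and active.
With repressor KosV bound, *fenC* is not transcribed.
So FenC is not produced.
Shikimate is absent, so FubB is inactive.
Required activator FubB is absent, so *pexW* is not transcribed.
So PexW is not produced.
With no repressor bound, *qilR* is transcribed.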